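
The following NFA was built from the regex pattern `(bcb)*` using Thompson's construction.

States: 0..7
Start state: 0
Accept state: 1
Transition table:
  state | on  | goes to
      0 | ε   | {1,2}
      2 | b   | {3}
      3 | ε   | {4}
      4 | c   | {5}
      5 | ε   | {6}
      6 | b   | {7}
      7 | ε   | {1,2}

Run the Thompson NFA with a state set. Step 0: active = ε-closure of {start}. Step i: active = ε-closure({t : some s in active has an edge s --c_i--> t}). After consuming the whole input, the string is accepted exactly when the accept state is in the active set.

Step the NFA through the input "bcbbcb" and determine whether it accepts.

S₀ = ε-closure({0}) = {0,1,2}
'b' @ 1: {3,4}
'c' @ 2: {5,6}
'b' @ 3: {1,2,7}  [accepting]
'b' @ 4: {3,4}
'c' @ 5: {5,6}
'b' @ 6: {1,2,7}  [accepting]
after full input: {1,2,7}  (accept=1 in)

Answer: ACCEPT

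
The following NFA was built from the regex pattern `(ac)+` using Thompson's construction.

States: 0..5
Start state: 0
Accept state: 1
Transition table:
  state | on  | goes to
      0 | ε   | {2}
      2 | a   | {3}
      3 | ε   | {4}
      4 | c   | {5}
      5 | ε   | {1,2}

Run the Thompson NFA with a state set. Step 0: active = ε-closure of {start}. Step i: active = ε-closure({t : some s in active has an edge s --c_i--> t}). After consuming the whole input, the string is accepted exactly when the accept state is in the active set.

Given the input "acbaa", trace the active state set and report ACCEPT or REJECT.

start: ε-closure({0}) = {0,2}
'a' @ 1: {3,4}
'c' @ 2: {1,2,5}  [accepting]
'b' @ 3: {}  — dead — no transitions
rest 'aa' ignored (set empty)
end set {} — state 1 not in

Answer: REJECT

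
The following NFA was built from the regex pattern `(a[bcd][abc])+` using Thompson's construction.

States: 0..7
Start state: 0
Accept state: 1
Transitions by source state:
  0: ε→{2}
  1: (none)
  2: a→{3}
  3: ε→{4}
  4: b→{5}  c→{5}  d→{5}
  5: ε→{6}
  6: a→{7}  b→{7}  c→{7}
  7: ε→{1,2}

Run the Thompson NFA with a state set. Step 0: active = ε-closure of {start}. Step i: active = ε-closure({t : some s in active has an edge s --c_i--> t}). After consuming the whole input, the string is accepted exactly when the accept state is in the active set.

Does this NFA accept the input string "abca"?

Answer: REJECT

Derivation:
S₀ = ε-closure({0}) = {0,2}
'a' @ 1: {3,4}
'b' @ 2: {5,6}
'c' @ 3: {1,2,7}  (accept∈set)
'a' @ 4: {3,4}
after full input: {3,4}  (accept=1 not in)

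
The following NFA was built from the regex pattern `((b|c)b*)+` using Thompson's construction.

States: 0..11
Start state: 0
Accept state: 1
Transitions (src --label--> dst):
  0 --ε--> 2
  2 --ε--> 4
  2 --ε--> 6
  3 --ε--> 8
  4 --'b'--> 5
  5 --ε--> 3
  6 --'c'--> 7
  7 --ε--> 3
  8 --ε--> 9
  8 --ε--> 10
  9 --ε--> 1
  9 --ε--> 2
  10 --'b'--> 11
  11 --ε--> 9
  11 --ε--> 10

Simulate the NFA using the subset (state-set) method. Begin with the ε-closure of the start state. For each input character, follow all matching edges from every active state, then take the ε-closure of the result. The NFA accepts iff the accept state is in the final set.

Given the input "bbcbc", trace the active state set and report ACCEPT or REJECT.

initial (ε-close {0}): {0,2,4,6}
'b' @ 1: {1,2,3,4,5,6,8,9,10}  ✓accept
'b' @ 2: {1,2,3,4,5,6,8,9,10,11}  ✓accept
'c' @ 3: {1,2,3,4,6,7,8,9,10}  ✓accept
'b' @ 4: {1,2,3,4,5,6,8,9,10,11}  ✓accept
'c' @ 5: {1,2,3,4,6,7,8,9,10}  ✓accept
end set {1,2,3,4,6,7,8,9,10} — state 1 in

Answer: ACCEPT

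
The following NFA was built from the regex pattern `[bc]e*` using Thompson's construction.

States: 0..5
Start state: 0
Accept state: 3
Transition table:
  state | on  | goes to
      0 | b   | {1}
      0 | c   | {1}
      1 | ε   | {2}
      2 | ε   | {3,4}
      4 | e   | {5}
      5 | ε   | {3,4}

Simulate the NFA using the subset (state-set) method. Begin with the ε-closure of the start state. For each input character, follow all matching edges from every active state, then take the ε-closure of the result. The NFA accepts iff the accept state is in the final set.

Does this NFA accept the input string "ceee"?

start: ε-closure({0}) = {0}
'c' @ 1: {1,2,3,4}  [accepting]
'e' @ 2: {3,4,5}  [accepting]
'e' @ 3: {3,4,5}  [accepting]
'e' @ 4: {3,4,5}  [accepting]
after full input: {3,4,5}  (accept=3 in)

Answer: ACCEPT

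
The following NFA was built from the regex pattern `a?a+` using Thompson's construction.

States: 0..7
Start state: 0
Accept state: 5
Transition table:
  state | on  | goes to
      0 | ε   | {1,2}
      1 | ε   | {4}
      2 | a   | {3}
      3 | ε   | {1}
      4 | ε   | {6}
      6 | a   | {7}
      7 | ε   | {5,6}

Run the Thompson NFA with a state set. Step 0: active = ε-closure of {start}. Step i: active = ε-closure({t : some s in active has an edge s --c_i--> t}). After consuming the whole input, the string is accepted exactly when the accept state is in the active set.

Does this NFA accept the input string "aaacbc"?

Answer: REJECT

Derivation:
start: ε-closure({0}) = {0,1,2,4,6}
'a' @ 1: {1,3,4,5,6,7}  ✓accept
'a' @ 2: {5,6,7}  ✓accept
'a' @ 3: {5,6,7}  ✓accept
'c' @ 4: {}  — dead — no transitions
rest 'bc' ignored (set empty)
after full input: {}  (accept=5 not in)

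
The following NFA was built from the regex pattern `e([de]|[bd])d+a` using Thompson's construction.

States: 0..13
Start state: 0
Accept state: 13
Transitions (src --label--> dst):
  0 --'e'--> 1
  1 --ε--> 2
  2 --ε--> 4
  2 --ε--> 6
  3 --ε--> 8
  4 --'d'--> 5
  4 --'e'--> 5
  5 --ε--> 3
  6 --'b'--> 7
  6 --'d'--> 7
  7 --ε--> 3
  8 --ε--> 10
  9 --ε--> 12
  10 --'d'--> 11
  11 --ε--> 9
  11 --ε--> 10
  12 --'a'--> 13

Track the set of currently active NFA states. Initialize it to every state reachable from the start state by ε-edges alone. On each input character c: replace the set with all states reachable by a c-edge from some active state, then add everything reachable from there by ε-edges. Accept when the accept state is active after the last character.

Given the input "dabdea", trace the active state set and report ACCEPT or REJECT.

S₀ = ε-closure({0}) = {0}
'd' @ 1: {}  — no active states
rest 'abdea' ignored (set empty)
after full input: {}  (accept=13 not in)

Answer: REJECT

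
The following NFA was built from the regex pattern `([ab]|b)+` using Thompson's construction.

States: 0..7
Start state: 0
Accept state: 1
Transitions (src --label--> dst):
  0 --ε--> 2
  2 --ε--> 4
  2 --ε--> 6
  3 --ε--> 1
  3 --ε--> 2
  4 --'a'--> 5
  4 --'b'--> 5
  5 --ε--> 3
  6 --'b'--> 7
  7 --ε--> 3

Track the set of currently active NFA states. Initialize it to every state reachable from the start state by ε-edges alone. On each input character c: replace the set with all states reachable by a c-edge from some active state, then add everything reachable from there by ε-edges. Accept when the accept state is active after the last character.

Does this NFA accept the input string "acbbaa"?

start: ε-closure({0}) = {0,2,4,6}
'a' @ 1: {1,2,3,4,5,6}  (accept∈set)
'c' @ 2: {}  — state set empty
rest 'bbaa' ignored (set empty)
after full input: {}  (accept=1 not in)

Answer: REJECT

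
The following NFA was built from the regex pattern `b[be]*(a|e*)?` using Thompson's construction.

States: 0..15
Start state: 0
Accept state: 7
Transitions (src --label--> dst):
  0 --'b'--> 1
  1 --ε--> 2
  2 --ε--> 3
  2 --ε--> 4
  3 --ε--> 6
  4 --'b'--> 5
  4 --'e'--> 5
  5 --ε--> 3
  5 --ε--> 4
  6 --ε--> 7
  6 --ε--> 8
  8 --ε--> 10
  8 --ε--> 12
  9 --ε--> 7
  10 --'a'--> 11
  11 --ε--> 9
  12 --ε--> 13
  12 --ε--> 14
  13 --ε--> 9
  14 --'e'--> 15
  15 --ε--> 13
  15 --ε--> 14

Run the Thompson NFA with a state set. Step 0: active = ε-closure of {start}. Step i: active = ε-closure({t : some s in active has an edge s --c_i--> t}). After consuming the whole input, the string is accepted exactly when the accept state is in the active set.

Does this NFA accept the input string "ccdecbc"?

start: ε-closure({0}) = {0}
'c' @ 1: {}  — no active states
rest 'cdecbc' ignored (set empty)
after full input: {}  (accept=7 not in)

Answer: REJECT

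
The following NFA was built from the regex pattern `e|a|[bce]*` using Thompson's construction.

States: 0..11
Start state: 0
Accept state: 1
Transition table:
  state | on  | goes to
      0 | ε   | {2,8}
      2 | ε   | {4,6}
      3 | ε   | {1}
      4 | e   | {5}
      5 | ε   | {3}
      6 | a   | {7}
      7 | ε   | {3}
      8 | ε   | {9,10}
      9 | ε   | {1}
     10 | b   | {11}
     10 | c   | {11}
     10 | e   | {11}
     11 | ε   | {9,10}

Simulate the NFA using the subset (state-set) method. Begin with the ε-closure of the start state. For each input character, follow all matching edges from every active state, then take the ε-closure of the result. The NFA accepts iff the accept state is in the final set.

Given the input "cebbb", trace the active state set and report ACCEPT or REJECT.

Answer: ACCEPT

Trace:
start: ε-closure({0}) = {0,1,2,4,6,8,9,10}
'c' @ 1: {1,9,10,11}  [accepting]
'e' @ 2: {1,9,10,11}  [accepting]
'b' @ 3: {1,9,10,11}  [accepting]
'b' @ 4: {1,9,10,11}  [accepting]
'b' @ 5: {1,9,10,11}  [accepting]
after full input: {1,9,10,11}  (accept=1 in)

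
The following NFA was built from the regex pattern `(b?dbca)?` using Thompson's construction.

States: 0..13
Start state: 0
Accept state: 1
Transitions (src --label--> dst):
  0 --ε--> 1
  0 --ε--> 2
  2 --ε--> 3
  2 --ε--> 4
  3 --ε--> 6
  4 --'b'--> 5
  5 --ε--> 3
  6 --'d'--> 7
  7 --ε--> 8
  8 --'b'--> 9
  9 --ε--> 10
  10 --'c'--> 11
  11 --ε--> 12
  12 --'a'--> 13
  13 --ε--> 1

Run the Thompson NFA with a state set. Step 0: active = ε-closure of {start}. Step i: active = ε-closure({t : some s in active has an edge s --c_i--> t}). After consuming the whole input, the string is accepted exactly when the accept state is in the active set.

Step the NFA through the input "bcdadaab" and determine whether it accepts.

Answer: REJECT

Trace:
initial (ε-close {0}): {0,1,2,3,4,6}
'b' @ 1: {3,5,6}
'c' @ 2: {}  — no active states
rest 'dadaab' ignored (set empty)
final: {}; accept 1 not in set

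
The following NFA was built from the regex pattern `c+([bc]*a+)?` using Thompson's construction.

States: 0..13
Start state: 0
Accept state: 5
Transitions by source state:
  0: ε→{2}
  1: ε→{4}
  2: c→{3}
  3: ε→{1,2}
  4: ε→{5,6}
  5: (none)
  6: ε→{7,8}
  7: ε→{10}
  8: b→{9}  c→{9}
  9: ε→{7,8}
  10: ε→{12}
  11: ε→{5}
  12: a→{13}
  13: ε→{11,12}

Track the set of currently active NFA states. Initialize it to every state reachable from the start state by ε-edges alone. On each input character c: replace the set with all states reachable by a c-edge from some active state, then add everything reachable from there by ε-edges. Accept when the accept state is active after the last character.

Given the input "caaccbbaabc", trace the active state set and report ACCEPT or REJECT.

initial (ε-close {0}): {0,2}
'c' @ 1: {1,2,3,4,5,6,7,8,10,12}  ✓accept
'a' @ 2: {5,11,12,13}  ✓accept
'a' @ 3: {5,11,12,13}  ✓accept
'c' @ 4: {}  — dead — no transitions
rest 'cbbaabc' ignored (set empty)
end set {} — state 5 not in

Answer: REJECT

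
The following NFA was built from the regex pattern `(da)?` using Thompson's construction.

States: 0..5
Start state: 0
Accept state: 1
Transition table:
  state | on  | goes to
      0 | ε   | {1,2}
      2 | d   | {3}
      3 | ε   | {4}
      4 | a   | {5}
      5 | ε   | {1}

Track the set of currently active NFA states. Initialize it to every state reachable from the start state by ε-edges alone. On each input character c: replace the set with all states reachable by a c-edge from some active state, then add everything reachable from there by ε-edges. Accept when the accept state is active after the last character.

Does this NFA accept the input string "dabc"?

Answer: REJECT

Trace:
S₀ = ε-closure({0}) = {0,1,2}
'd' @ 1: {3,4}
'a' @ 2: {1,5}  (accept∈set)
'b' @ 3: {}  — dead — no transitions
rest 'c' ignored (set empty)
end set {} — state 1 not in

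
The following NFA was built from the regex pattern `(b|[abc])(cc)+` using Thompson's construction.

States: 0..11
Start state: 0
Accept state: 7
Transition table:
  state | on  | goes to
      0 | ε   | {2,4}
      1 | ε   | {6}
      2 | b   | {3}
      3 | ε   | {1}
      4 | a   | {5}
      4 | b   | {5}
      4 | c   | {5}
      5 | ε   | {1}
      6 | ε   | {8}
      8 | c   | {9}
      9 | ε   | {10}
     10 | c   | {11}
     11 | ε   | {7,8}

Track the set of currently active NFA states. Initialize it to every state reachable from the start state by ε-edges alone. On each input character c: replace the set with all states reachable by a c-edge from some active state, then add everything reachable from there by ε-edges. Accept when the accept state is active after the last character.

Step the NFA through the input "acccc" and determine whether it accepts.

initial (ε-close {0}): {0,2,4}
'a' @ 1: {1,5,6,8}
'c' @ 2: {9,10}
'c' @ 3: {7,8,11}  ✓accept
'c' @ 4: {9,10}
'c' @ 5: {7,8,11}  ✓accept
final: {7,8,11}; accept 7 in set

Answer: ACCEPT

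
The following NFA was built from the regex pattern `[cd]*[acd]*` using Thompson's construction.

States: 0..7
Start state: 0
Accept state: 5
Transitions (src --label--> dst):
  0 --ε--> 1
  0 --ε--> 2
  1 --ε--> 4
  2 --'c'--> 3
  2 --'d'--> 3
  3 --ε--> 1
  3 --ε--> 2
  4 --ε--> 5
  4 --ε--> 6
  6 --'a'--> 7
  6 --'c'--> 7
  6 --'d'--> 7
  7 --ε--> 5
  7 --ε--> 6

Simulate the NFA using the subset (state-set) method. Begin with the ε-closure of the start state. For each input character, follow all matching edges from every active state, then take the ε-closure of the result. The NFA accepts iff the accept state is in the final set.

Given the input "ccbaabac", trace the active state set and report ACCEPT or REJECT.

S₀ = ε-closure({0}) = {0,1,2,4,5,6}
'c' @ 1: {1,2,3,4,5,6,7}  (accept∈set)
'c' @ 2: {1,2,3,4,5,6,7}  (accept∈set)
'b' @ 3: {}  — dead — no transitions
rest 'aabac' ignored (set empty)
final: {}; accept 5 not in set

Answer: REJECT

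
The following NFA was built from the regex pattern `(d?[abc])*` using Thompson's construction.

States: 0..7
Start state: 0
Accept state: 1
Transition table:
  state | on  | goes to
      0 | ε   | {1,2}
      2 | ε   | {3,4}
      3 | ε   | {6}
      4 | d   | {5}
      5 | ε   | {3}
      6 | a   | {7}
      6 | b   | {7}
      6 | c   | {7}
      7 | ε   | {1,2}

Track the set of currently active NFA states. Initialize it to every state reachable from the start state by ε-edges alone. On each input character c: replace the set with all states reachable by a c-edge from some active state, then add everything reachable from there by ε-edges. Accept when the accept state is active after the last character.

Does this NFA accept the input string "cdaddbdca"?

start: ε-closure({0}) = {0,1,2,3,4,6}
'c' @ 1: {1,2,3,4,6,7}  (accept∈set)
'd' @ 2: {3,5,6}
'a' @ 3: {1,2,3,4,6,7}  (accept∈set)
'd' @ 4: {3,5,6}
'd' @ 5: {}  — dead — no transitions
rest 'bdca' ignored (set empty)
end set {} — state 1 not in

Answer: REJECT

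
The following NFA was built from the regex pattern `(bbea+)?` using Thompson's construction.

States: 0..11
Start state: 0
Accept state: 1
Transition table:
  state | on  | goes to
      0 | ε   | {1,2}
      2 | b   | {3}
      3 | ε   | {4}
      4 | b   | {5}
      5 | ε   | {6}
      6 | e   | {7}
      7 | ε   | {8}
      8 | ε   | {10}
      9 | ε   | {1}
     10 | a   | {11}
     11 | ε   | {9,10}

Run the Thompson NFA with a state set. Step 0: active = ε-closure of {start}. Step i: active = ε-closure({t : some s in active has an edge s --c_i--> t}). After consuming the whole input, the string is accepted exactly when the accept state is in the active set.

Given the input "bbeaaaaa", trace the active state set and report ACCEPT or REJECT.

start: ε-closure({0}) = {0,1,2}
'b' @ 1: {3,4}
'b' @ 2: {5,6}
'e' @ 3: {7,8,10}
'a' @ 4: {1,9,10,11}  ✓accept
'a' @ 5: {1,9,10,11}  ✓accept
'a' @ 6: {1,9,10,11}  ✓accept
'a' @ 7: {1,9,10,11}  ✓accept
'a' @ 8: {1,9,10,11}  ✓accept
final: {1,9,10,11}; accept 1 in set

Answer: ACCEPT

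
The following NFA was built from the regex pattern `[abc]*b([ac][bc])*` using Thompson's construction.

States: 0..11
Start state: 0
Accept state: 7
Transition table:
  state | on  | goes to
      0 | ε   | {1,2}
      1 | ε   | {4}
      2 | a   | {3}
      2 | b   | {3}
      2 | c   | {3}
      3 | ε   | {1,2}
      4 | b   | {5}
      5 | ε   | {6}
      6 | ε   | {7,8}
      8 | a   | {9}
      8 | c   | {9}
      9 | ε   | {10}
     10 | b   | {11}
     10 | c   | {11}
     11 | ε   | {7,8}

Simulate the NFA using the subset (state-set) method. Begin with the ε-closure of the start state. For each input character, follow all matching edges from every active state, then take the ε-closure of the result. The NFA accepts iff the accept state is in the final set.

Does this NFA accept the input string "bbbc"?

Answer: REJECT

Trace:
start: ε-closure({0}) = {0,1,2,4}
'b' @ 1: {1,2,3,4,5,6,7,8}  [accepting]
'b' @ 2: {1,2,3,4,5,6,7,8}  [accepting]
'b' @ 3: {1,2,3,4,5,6,7,8}  [accepting]
'c' @ 4: {1,2,3,4,9,10}
after full input: {1,2,3,4,9,10}  (accept=7 not in)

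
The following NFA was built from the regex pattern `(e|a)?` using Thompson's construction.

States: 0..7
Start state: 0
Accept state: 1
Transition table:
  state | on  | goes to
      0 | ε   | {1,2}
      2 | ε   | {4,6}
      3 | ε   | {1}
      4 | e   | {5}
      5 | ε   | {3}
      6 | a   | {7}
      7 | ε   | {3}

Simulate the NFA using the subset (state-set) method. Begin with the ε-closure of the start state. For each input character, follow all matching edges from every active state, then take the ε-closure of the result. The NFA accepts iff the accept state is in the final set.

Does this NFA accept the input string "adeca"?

Answer: REJECT

Trace:
S₀ = ε-closure({0}) = {0,1,2,4,6}
'a' @ 1: {1,3,7}  (accept∈set)
'd' @ 2: {}  — no active states
rest 'eca' ignored (set empty)
final: {}; accept 1 not in set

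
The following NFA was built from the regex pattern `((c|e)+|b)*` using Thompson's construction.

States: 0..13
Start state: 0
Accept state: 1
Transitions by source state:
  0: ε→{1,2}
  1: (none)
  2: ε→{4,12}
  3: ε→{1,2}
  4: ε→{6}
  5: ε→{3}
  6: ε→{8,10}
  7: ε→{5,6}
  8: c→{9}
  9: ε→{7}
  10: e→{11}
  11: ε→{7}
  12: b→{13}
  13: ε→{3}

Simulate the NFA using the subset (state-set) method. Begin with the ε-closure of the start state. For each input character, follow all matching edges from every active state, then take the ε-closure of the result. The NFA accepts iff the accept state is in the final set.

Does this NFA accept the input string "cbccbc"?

start: ε-closure({0}) = {0,1,2,4,6,8,10,12}
'c' @ 1: {1,2,3,4,5,6,7,8,9,10,12}  (accept∈set)
'b' @ 2: {1,2,3,4,6,8,10,12,13}  (accept∈set)
'c' @ 3: {1,2,3,4,5,6,7,8,9,10,12}  (accept∈set)
'c' @ 4: {1,2,3,4,5,6,7,8,9,10,12}  (accept∈set)
'b' @ 5: {1,2,3,4,6,8,10,12,13}  (accept∈set)
'c' @ 6: {1,2,3,4,5,6,7,8,9,10,12}  (accept∈set)
final: {1,2,3,4,5,6,7,8,9,10,12}; accept 1 in set

Answer: ACCEPT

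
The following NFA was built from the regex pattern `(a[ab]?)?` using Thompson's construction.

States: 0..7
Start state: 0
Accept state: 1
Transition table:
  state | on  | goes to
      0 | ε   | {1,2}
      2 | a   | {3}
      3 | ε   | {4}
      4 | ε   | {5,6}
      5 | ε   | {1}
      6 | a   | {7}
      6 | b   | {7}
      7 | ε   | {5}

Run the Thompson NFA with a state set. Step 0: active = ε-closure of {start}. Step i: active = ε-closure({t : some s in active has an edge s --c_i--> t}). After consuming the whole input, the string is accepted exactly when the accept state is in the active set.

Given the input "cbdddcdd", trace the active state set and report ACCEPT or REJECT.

Answer: REJECT

Derivation:
initial (ε-close {0}): {0,1,2}
'c' @ 1: {}  — state set empty
rest 'bdddcdd' ignored (set empty)
end set {} — state 1 not in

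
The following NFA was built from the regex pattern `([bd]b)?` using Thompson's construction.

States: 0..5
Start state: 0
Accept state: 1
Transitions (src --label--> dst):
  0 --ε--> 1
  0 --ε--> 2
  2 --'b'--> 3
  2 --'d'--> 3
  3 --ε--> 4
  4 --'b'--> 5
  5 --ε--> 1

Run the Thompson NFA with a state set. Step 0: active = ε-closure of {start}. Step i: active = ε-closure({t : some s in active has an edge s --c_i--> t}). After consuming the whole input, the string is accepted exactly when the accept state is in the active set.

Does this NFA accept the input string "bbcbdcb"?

S₀ = ε-closure({0}) = {0,1,2}
'b' @ 1: {3,4}
'b' @ 2: {1,5}  ✓accept
'c' @ 3: {}  — state set empty
rest 'bdcb' ignored (set empty)
end set {} — state 1 not in

Answer: REJECT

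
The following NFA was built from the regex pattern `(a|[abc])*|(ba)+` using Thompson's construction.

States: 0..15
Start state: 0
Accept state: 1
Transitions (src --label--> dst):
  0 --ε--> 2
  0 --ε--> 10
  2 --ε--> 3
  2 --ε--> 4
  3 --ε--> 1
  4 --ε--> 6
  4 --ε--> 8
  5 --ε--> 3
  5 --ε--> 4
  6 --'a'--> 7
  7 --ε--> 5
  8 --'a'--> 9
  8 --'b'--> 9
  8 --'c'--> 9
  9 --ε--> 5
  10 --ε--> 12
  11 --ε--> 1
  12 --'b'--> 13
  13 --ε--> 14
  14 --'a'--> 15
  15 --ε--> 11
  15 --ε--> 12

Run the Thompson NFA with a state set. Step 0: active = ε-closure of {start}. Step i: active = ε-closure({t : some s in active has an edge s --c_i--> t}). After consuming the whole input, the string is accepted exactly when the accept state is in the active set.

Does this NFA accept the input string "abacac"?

Answer: ACCEPT

Steps:
S₀ = ε-closure({0}) = {0,1,2,3,4,6,8,10,12}
'a' @ 1: {1,3,4,5,6,7,8,9}  [accepting]
'b' @ 2: {1,3,4,5,6,8,9}  [accepting]
'a' @ 3: {1,3,4,5,6,7,8,9}  [accepting]
'c' @ 4: {1,3,4,5,6,8,9}  [accepting]
'a' @ 5: {1,3,4,5,6,7,8,9}  [accepting]
'c' @ 6: {1,3,4,5,6,8,9}  [accepting]
after full input: {1,3,4,5,6,8,9}  (accept=1 in)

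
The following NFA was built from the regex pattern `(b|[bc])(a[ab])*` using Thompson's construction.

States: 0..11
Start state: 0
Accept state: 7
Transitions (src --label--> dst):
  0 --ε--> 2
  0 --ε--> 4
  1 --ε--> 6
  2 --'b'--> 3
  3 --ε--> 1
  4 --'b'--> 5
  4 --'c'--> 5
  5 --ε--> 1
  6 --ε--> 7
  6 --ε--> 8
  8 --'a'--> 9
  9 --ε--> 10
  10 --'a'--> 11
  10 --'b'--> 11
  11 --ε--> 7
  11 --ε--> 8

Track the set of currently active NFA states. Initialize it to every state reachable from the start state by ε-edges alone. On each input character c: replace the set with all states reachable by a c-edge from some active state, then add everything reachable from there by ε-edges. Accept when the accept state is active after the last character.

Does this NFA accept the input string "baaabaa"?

Answer: ACCEPT

Derivation:
S₀ = ε-closure({0}) = {0,2,4}
'b' @ 1: {1,3,5,6,7,8}  ✓accept
'a' @ 2: {9,10}
'a' @ 3: {7,8,11}  ✓accept
'a' @ 4: {9,10}
'b' @ 5: {7,8,11}  ✓accept
'a' @ 6: {9,10}
'a' @ 7: {7,8,11}  ✓accept
end set {7,8,11} — state 7 in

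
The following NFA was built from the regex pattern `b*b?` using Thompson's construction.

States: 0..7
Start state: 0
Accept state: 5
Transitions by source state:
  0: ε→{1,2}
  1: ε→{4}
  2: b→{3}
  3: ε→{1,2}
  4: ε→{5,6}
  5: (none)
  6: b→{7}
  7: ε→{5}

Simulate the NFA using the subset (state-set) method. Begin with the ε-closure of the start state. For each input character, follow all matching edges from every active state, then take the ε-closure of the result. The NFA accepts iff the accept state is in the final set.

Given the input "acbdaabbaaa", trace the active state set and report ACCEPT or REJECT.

start: ε-closure({0}) = {0,1,2,4,5,6}
'a' @ 1: {}  — state set empty
rest 'cbdaabbaaa' ignored (set empty)
final: {}; accept 5 not in set

Answer: REJECT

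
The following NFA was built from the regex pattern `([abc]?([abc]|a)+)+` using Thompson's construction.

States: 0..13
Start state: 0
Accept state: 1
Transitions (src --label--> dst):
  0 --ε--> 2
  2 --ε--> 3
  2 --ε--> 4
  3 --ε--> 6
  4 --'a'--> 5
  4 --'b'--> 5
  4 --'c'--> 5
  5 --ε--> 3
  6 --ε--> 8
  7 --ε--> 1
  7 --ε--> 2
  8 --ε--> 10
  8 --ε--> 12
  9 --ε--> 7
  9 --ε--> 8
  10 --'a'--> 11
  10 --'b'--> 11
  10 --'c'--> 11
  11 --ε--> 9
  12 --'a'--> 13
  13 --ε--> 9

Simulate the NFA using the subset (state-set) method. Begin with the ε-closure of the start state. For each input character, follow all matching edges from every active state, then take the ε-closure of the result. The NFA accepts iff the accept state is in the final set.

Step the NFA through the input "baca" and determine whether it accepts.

Answer: ACCEPT

Derivation:
S₀ = ε-closure({0}) = {0,2,3,4,6,8,10,12}
'b' @ 1: {1,2,3,4,5,6,7,8,9,10,11,12}  (accept∈set)
'a' @ 2: {1,2,3,4,5,6,7,8,9,10,11,12,13}  (accept∈set)
'c' @ 3: {1,2,3,4,5,6,7,8,9,10,11,12}  (accept∈set)
'a' @ 4: {1,2,3,4,5,6,7,8,9,10,11,12,13}  (accept∈set)
after full input: {1,2,3,4,5,6,7,8,9,10,11,12,13}  (accept=1 in)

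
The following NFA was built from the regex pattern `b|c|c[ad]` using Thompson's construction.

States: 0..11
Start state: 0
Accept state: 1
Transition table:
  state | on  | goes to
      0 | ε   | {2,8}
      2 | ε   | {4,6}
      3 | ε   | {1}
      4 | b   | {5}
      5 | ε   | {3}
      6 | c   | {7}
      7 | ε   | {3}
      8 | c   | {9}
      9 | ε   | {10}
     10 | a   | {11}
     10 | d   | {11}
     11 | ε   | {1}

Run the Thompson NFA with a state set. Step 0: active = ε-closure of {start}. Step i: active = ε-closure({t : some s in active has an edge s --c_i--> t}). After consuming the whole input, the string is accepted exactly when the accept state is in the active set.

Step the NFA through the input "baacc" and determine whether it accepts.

Answer: REJECT

Steps:
initial (ε-close {0}): {0,2,4,6,8}
'b' @ 1: {1,3,5}  (accept∈set)
'a' @ 2: {}  — state set empty
rest 'acc' ignored (set empty)
end set {} — state 1 not in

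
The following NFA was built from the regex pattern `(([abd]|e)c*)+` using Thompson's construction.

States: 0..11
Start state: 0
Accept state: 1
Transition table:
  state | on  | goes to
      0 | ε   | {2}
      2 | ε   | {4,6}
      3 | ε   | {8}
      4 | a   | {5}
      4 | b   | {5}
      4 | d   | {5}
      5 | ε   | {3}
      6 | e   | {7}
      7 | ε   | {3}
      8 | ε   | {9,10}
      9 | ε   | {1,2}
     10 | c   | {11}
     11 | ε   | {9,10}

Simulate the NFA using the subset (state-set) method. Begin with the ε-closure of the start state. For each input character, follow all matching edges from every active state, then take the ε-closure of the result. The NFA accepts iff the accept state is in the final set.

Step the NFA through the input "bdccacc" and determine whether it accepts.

initial (ε-close {0}): {0,2,4,6}
'b' @ 1: {1,2,3,4,5,6,8,9,10}  (accept∈set)
'd' @ 2: {1,2,3,4,5,6,8,9,10}  (accept∈set)
'c' @ 3: {1,2,4,6,9,10,11}  (accept∈set)
'c' @ 4: {1,2,4,6,9,10,11}  (accept∈set)
'a' @ 5: {1,2,3,4,5,6,8,9,10}  (accept∈set)
'c' @ 6: {1,2,4,6,9,10,11}  (accept∈set)
'c' @ 7: {1,2,4,6,9,10,11}  (accept∈set)
end set {1,2,4,6,9,10,11} — state 1 in

Answer: ACCEPT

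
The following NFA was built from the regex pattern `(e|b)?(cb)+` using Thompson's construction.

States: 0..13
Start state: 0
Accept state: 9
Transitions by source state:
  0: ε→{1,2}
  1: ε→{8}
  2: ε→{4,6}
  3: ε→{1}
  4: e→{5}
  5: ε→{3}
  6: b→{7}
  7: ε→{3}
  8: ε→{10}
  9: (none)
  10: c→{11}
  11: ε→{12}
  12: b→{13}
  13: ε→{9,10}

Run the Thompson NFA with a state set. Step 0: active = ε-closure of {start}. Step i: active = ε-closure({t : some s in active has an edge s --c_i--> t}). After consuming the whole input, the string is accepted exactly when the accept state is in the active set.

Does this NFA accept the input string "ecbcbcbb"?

S₀ = ε-closure({0}) = {0,1,2,4,6,8,10}
'e' @ 1: {1,3,5,8,10}
'c' @ 2: {11,12}
'b' @ 3: {9,10,13}  ✓accept
'c' @ 4: {11,12}
'b' @ 5: {9,10,13}  ✓accept
'c' @ 6: {11,12}
'b' @ 7: {9,10,13}  ✓accept
'b' @ 8: {}  — dead — no transitions
after full input: {}  (accept=9 not in)

Answer: REJECT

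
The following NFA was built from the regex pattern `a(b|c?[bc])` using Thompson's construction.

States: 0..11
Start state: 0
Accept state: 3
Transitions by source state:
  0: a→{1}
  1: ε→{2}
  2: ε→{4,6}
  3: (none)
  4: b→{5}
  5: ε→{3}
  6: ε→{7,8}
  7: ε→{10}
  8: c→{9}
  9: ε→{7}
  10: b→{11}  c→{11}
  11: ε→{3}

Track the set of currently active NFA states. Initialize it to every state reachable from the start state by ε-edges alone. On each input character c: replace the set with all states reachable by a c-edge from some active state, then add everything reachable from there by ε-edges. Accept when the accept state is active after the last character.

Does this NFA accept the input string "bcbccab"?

S₀ = ε-closure({0}) = {0}
'b' @ 1: {}  — state set empty
rest 'cbccab' ignored (set empty)
final: {}; accept 3 not in set

Answer: REJECT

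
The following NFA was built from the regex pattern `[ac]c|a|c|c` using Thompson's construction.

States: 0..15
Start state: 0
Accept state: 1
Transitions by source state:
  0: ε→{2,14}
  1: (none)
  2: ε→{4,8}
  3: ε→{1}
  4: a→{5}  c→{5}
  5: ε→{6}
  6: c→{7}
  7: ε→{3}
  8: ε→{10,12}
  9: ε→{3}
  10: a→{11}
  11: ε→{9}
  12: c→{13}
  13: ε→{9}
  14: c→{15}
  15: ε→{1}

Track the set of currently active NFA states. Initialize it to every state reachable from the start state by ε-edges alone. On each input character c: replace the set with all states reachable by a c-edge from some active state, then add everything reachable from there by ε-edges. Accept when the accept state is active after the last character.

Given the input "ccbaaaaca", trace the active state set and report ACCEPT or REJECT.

Answer: REJECT

Trace:
start: ε-closure({0}) = {0,2,4,8,10,12,14}
'c' @ 1: {1,3,5,6,9,13,15}  ✓accept
'c' @ 2: {1,3,7}  ✓accept
'b' @ 3: {}  — dead — no transitions
rest 'aaaaca' ignored (set empty)
end set {} — state 1 not in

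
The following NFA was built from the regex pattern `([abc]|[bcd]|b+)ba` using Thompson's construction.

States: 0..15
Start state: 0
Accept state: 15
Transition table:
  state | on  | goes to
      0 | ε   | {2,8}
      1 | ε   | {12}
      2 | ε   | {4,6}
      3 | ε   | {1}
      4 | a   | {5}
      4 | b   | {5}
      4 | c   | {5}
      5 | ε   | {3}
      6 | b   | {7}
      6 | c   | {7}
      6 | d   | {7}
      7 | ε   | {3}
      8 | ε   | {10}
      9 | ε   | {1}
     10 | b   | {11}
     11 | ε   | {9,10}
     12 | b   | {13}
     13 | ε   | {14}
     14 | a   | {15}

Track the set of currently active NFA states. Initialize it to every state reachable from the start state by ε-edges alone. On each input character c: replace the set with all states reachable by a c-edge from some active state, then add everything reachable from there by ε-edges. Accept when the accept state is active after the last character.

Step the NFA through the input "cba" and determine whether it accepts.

Answer: ACCEPT

Trace:
S₀ = ε-closure({0}) = {0,2,4,6,8,10}
'c' @ 1: {1,3,5,7,12}
'b' @ 2: {13,14}
'a' @ 3: {15}  (accept∈set)
end set {15} — state 15 in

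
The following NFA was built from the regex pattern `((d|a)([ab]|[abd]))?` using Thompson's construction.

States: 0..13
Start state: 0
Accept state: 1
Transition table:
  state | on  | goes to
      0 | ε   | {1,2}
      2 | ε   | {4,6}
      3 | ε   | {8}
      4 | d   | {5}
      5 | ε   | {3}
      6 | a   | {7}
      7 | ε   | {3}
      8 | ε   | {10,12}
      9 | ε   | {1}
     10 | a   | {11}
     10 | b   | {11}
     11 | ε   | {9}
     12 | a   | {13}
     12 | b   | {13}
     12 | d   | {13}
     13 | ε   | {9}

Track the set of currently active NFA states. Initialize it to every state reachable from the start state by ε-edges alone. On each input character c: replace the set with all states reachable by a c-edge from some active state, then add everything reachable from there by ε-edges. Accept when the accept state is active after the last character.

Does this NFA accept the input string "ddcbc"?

start: ε-closure({0}) = {0,1,2,4,6}
'd' @ 1: {3,5,8,10,12}
'd' @ 2: {1,9,13}  (accept∈set)
'c' @ 3: {}  — dead — no transitions
rest 'bc' ignored (set empty)
after full input: {}  (accept=1 not in)

Answer: REJECT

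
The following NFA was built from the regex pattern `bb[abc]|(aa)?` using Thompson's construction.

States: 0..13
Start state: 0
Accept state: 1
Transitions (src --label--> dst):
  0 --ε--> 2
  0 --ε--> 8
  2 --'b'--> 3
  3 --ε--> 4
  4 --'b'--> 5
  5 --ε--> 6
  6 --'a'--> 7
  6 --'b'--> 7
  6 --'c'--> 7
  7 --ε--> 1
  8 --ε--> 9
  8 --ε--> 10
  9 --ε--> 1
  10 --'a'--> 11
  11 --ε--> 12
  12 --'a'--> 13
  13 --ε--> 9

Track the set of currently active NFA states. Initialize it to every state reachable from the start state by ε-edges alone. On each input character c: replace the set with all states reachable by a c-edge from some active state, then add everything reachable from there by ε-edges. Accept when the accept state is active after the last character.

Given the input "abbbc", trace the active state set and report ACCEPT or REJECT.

Answer: REJECT

Derivation:
S₀ = ε-closure({0}) = {0,1,2,8,9,10}
'a' @ 1: {11,12}
'b' @ 2: {}  — no active states
rest 'bbc' ignored (set empty)
final: {}; accept 1 not in set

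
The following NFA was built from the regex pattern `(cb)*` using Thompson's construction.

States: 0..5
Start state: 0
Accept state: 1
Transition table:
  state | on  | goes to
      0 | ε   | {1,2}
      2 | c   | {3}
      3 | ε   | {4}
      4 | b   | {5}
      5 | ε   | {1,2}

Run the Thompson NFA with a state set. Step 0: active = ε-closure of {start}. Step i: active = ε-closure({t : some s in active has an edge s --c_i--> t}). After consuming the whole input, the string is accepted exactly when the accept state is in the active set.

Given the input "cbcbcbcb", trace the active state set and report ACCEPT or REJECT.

Answer: ACCEPT

Steps:
initial (ε-close {0}): {0,1,2}
'c' @ 1: {3,4}
'b' @ 2: {1,2,5}  ✓accept
'c' @ 3: {3,4}
'b' @ 4: {1,2,5}  ✓accept
'c' @ 5: {3,4}
'b' @ 6: {1,2,5}  ✓accept
'c' @ 7: {3,4}
'b' @ 8: {1,2,5}  ✓accept
final: {1,2,5}; accept 1 in set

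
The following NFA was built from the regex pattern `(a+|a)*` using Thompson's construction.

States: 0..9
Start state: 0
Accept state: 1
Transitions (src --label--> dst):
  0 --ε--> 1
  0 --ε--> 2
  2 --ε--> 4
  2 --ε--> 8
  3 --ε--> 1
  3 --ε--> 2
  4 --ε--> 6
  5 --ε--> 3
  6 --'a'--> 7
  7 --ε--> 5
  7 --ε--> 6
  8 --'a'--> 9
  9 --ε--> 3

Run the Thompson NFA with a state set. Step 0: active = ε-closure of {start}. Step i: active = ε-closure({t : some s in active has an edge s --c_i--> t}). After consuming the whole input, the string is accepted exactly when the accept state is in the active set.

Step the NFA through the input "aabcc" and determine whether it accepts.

Answer: REJECT

Steps:
initial (ε-close {0}): {0,1,2,4,6,8}
'a' @ 1: {1,2,3,4,5,6,7,8,9}  [accepting]
'a' @ 2: {1,2,3,4,5,6,7,8,9}  [accepting]
'b' @ 3: {}  — no active states
rest 'cc' ignored (set empty)
after full input: {}  (accept=1 not in)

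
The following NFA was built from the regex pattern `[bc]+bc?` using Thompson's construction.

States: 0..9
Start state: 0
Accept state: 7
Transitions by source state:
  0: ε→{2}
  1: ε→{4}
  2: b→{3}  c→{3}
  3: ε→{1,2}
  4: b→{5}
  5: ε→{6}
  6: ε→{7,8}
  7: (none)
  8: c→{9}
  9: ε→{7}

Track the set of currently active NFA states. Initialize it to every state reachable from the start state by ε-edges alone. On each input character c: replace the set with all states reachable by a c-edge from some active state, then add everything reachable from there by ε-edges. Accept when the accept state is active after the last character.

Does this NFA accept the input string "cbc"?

initial (ε-close {0}): {0,2}
'c' @ 1: {1,2,3,4}
'b' @ 2: {1,2,3,4,5,6,7,8}  [accepting]
'c' @ 3: {1,2,3,4,7,9}  [accepting]
final: {1,2,3,4,7,9}; accept 7 in set

Answer: ACCEPT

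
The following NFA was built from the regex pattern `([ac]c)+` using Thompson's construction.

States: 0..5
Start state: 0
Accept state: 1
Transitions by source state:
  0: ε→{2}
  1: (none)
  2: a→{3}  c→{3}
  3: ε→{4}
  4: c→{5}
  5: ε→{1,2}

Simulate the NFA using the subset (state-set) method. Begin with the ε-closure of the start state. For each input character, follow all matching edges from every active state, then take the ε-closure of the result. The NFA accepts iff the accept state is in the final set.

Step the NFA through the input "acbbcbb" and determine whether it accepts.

S₀ = ε-closure({0}) = {0,2}
'a' @ 1: {3,4}
'c' @ 2: {1,2,5}  (accept∈set)
'b' @ 3: {}  — state set empty
rest 'bcbb' ignored (set empty)
after full input: {}  (accept=1 not in)

Answer: REJECT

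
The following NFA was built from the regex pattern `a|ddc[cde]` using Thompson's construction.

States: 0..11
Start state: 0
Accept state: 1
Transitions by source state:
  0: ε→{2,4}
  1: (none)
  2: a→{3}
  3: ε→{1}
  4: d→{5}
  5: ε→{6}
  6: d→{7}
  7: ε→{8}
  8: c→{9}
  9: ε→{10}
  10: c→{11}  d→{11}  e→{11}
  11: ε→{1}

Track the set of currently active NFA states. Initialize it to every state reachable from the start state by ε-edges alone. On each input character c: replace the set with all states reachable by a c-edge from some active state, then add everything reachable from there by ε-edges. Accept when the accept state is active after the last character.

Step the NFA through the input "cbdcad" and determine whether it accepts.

Answer: REJECT

Steps:
S₀ = ε-closure({0}) = {0,2,4}
'c' @ 1: {}  — dead — no transitions
rest 'bdcad' ignored (set empty)
final: {}; accept 1 not in set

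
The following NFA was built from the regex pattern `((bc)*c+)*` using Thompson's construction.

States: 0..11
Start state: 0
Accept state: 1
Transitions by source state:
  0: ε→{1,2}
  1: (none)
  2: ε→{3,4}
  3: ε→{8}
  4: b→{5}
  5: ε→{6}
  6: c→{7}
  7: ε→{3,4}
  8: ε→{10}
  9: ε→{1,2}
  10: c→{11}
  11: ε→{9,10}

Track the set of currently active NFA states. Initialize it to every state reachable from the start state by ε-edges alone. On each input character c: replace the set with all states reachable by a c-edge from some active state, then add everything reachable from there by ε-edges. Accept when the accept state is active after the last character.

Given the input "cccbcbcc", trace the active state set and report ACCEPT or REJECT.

Answer: ACCEPT

Derivation:
start: ε-closure({0}) = {0,1,2,3,4,8,10}
'c' @ 1: {1,2,3,4,8,9,10,11}  [accepting]
'c' @ 2: {1,2,3,4,8,9,10,11}  [accepting]
'c' @ 3: {1,2,3,4,8,9,10,11}  [accepting]
'b' @ 4: {5,6}
'c' @ 5: {3,4,7,8,10}
'b' @ 6: {5,6}
'c' @ 7: {3,4,7,8,10}
'c' @ 8: {1,2,3,4,8,9,10,11}  [accepting]
after full input: {1,2,3,4,8,9,10,11}  (accept=1 in)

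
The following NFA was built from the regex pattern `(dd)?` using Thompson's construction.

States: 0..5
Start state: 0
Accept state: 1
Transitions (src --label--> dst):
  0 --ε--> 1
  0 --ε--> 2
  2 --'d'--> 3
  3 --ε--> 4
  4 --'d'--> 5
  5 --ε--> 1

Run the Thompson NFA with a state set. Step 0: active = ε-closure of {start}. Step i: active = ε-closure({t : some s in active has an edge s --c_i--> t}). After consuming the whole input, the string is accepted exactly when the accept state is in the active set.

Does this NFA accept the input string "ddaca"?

Answer: REJECT

Derivation:
initial (ε-close {0}): {0,1,2}
'd' @ 1: {3,4}
'd' @ 2: {1,5}  ✓accept
'a' @ 3: {}  — no active states
rest 'ca' ignored (set empty)
end set {} — state 1 not in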